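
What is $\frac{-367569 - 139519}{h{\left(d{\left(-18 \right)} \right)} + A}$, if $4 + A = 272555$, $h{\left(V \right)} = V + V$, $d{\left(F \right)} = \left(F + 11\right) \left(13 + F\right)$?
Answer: $- \frac{507088}{272621} \approx -1.86$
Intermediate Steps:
$d{\left(F \right)} = \left(11 + F\right) \left(13 + F\right)$
$h{\left(V \right)} = 2 V$
$A = 272551$ ($A = -4 + 272555 = 272551$)
$\frac{-367569 - 139519}{h{\left(d{\left(-18 \right)} \right)} + A} = \frac{-367569 - 139519}{2 \left(143 + \left(-18\right)^{2} + 24 \left(-18\right)\right) + 272551} = - \frac{507088}{2 \left(143 + 324 - 432\right) + 272551} = - \frac{507088}{2 \cdot 35 + 272551} = - \frac{507088}{70 + 272551} = - \frac{507088}{272621}$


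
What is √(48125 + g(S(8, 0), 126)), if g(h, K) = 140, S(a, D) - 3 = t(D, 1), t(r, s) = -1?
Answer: 7*√985 ≈ 219.69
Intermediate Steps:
S(a, D) = 2 (S(a, D) = 3 - 1 = 2)
√(48125 + g(S(8, 0), 126)) = √(48125 + 140) = √48265 = 7*√985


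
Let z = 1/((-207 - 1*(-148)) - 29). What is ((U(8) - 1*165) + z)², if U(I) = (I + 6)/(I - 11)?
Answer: 2006592025/69696 ≈ 28791.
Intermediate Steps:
U(I) = (6 + I)/(-11 + I)
z = -1/88 (z = 1/((-207 + 148) - 29) = 1/(-59 - 29) = 1/(-88) = -1/88 ≈ -0.011364)
((U(8) - 1*165) + z)² = (((6 + 8)/(-11 + 8) - 1*165) - 1/88)² = ((14/(-3) - 165) - 1/88)² = ((-⅓*14 - 165) - 1/88)² = ((-14/3 - 165) - 1/88)² = (-509/3 - 1/88)² = (-44795/264)² = 2006592025/69696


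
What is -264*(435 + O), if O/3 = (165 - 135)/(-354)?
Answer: -6771600/59 ≈ -1.1477e+5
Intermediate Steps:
O = -15/59 (O = 3*((165 - 135)/(-354)) = 3*(30*(-1/354)) = 3*(-5/59) = -15/59 ≈ -0.25424)
-264*(435 + O) = -264*(435 - 15/59) = -264*25650/59 = -6771600/59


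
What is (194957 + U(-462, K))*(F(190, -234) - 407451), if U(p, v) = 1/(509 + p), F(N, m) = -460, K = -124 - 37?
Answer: -3737680334780/47 ≈ -7.9525e+10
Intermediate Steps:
K = -161
(194957 + U(-462, K))*(F(190, -234) - 407451) = (194957 + 1/(509 - 462))*(-460 - 407451) = (194957 + 1/47)*(-407911) = (9162980/47)*(-407911) = -3737680334780/47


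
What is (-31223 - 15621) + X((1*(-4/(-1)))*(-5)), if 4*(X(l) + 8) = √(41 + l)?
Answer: -46852 + √21/4 ≈ -46851.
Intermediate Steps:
X(l) = -8 + √(41 + l)/4
(-31223 - 15621) + X((1*(-4/(-1)))*(-5)) = (-31223 - 15621) + (-8 + √(41 + (1*(-4/(-1)))*(-5))/4) = -46844 + (-8 + √(41 + (1*(-4*(-1)))*(-5))/4) = -46844 + (-8 + √(41 + (1*4)*(-5))/4) = -46844 + (-8 + √(41 + 4*(-5))/4) = -46844 + (-8 + √(41 - 20)/4) = -46844 + (-8 + √21/4) = -46852 + √21/4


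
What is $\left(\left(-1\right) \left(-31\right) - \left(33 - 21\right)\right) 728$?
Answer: $13832$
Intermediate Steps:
$\left(\left(-1\right) \left(-31\right) - \left(33 - 21\right)\right) 728 = \left(31 - \left(33 - 21\right)\right) 728 = \left(31 - 12\right) 728 = 19 \cdot 728 = 13832$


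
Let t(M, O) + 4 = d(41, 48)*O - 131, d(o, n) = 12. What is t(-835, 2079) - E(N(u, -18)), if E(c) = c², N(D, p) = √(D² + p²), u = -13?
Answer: 24320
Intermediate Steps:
t(M, O) = -135 + 12*O (t(M, O) = -4 + (12*O - 131) = -4 + (-131 + 12*O) = -135 + 12*O)
t(-835, 2079) - E(N(u, -18)) = (-135 + 12*2079) - (√((-13)² + (-18)²))² = (-135 + 24948) - (√(169 + 324))² = 24813 - (√493)² = 24813 - 1*493 = 24813 - 493 = 24320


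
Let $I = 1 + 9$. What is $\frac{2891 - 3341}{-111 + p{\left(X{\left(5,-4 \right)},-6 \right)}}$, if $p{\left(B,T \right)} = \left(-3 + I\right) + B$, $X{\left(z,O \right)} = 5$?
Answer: $\frac{50}{11} \approx 4.5455$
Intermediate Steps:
$I = 10$
$p{\left(B,T \right)} = 7 + B$ ($p{\left(B,T \right)} = \left(-3 + 10\right) + B = 7 + B$)
$\frac{2891 - 3341}{-111 + p{\left(X{\left(5,-4 \right)},-6 \right)}} = \frac{2891 - 3341}{-111 + \left(7 + 5\right)} = \frac{2891 - 3341}{-111 + 12} = \frac{2891 - 3341}{-99} = \left(-450\right) \left(- \frac{1}{99}\right) = \frac{50}{11}$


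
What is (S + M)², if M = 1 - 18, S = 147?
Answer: 16900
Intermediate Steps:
M = -17
(S + M)² = (147 - 17)² = 130² = 16900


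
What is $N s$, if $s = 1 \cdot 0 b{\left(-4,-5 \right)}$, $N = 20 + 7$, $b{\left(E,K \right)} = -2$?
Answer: $0$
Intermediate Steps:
$N = 27$
$s = 0$ ($s = 1 \cdot 0 \left(-2\right) = 0 \left(-2\right) = 0$)
$N s = 27 \cdot 0 = 0$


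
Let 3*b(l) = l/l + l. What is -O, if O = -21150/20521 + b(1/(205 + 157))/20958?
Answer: 160458252359/155688640716 ≈ 1.0306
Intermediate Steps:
b(l) = ⅓ + l/3 (b(l) = (l/l + l)/3 = (1 + l)/3 = ⅓ + l/3)
O = -160458252359/155688640716 (O = -21150/20521 + (⅓ + 1/(3*(205 + 157)))/20958 = -21150*1/20521 + (⅓ + (⅓)/362)*(1/20958) = -21150/20521 + (⅓ + (⅓)*(1/362))*(1/20958) = -21150/20521 + (⅓ + 1/1086)*(1/20958) = -21150/20521 + (121/362)*(1/20958) = -21150/20521 + 121/7586796 = -160458252359/155688640716 ≈ -1.0306)
-O = -1*(-160458252359/155688640716) = 160458252359/155688640716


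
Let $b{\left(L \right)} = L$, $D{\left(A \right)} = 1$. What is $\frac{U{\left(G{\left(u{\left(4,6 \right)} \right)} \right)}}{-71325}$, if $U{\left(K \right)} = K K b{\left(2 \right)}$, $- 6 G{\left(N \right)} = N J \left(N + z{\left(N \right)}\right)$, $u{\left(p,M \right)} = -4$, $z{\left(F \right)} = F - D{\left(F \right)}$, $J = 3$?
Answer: $- \frac{72}{7925} \approx -0.0090852$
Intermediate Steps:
$z{\left(F \right)} = -1 + F$ ($z{\left(F \right)} = F - 1 = -1 + F$)
$G{\left(N \right)} = - \frac{N \left(-1 + 2 N\right)}{2}$ ($G{\left(N \right)} = - \frac{N 3 \left(N + \left(-1 + N\right)\right)}{6} = - \frac{3 N \left(-1 + 2 N\right)}{6} = - \frac{N \left(-1 + 2 N\right)}{2}$)
$U{\left(K \right)} = 2 K^{2}$ ($U{\left(K \right)} = K K 2 = K^{2} \cdot 2 = 2 K^{2}$)
$\frac{U{\left(G{\left(u{\left(4,6 \right)} \right)} \right)}}{-71325} = \frac{2 \left(- 4 \left(\frac{1}{2} - -4\right)\right)^{2}}{-71325} = 2 \left(- 4 \left(\frac{1}{2} + 4\right)\right)^{2} \left(- \frac{1}{71325}\right) = 2 \left(\left(-4\right) \frac{9}{2}\right)^{2} \left(- \frac{1}{71325}\right) = 2 \left(-18\right)^{2} \left(- \frac{1}{71325}\right) = 2 \cdot 324 \left(- \frac{1}{71325}\right) = 648 \left(- \frac{1}{71325}\right) = - \frac{72}{7925}$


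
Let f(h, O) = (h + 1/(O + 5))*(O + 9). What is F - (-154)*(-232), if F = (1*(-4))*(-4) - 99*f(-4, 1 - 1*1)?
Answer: -161631/5 ≈ -32326.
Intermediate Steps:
f(h, O) = (9 + O)*(h + 1/(5 + O)) (f(h, O) = (h + 1/(5 + O))*(9 + O) = (9 + O)*(h + 1/(5 + O)))
F = 17009/5 (F = (1*(-4))*(-4) - 99*(9 + (1 - 1*1) + 45*(-4) - 4*(1 - 1*1)**2 + 14*(1 - 1*1)*(-4))/(5 + (1 - 1*1)) = -4*(-4) - 99*(9 + (1 - 1) - 180 - 4*(1 - 1)**2 + 14*(1 - 1)*(-4))/(5 + (1 - 1)) = 16 - 99*(9 + 0 - 180 - 4*0**2 + 14*0*(-4))/(5 + 0) = 16 - 99*(9 + 0 - 180 - 4*0 + 0)/5 = 16 - 99*(9 + 0 - 180 + 0 + 0)/5 = 16 - 99*(-171)/5 = 16 - 99*(-171/5) = 16 + 16929/5 = 17009/5 ≈ 3401.8)
F - (-154)*(-232) = 17009/5 - (-154)*(-232) = 17009/5 - 1*35728 = 17009/5 - 35728 = -161631/5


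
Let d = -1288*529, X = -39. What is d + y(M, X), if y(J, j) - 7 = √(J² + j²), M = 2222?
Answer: -681345 + √4938805 ≈ -6.7912e+5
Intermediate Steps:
d = -681352
y(J, j) = 7 + √(J² + j²)
d + y(M, X) = -681352 + (7 + √(2222² + (-39)²)) = -681352 + (7 + √(4937284 + 1521)) = -681352 + (7 + √4938805) = -681345 + √4938805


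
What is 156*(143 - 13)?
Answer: 20280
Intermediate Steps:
156*(143 - 13) = 156*130 = 20280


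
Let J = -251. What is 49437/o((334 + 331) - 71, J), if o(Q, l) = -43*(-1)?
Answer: 49437/43 ≈ 1149.7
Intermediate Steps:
o(Q, l) = 43
49437/o((334 + 331) - 71, J) = 49437/43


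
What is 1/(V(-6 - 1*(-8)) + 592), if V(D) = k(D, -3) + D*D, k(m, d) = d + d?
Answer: 1/590 ≈ 0.0016949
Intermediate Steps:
k(m, d) = 2*d
V(D) = -6 + D**2 (V(D) = 2*(-3) + D*D = -6 + D**2)
1/(V(-6 - 1*(-8)) + 592) = 1/((-6 + (-6 - 1*(-8))**2) + 592) = 1/((-6 + (-6 + 8)**2) + 592) = 1/((-6 + 2**2) + 592) = 1/((-6 + 4) + 592) = 1/(-2 + 592) = 1/590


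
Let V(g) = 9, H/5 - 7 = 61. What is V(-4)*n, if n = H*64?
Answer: 195840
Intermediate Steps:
H = 340 (H = 35 + 5*61 = 35 + 305 = 340)
n = 21760 (n = 340*64 = 21760)
V(-4)*n = 9*21760 = 195840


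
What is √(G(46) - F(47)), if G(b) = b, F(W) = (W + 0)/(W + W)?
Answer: √182/2 ≈ 6.7454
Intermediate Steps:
F(W) = ½ (F(W) = W/((2*W)) = W*(1/(2*W)) = ½)
√(G(46) - F(47)) = √(46 - 1*½) = √(46 - ½) = √(91/2) = √182/2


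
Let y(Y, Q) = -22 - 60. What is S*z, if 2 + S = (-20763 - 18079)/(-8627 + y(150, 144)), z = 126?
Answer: 899808/2903 ≈ 309.96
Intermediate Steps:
y(Y, Q) = -82
S = 21424/8709 (S = -2 + (-20763 - 18079)/(-8627 - 82) = -2 - 38842/(-8709) = -2 - 38842*(-1/8709) = -2 + 38842/8709 = 21424/8709 ≈ 2.4600)
S*z = (21424/8709)*126 = 899808/2903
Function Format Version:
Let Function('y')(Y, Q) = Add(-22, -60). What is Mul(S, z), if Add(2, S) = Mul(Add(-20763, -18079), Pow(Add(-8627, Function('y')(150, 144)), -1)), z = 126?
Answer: Rational(899808, 2903) ≈ 309.96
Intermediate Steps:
Function('y')(Y, Q) = -82
S = Rational(21424, 8709) (S = Add(-2, Mul(Add(-20763, -18079), Pow(Add(-8627, -82), -1))) = Add(-2, Mul(-38842, Pow(-8709, -1))) = Add(-2, Mul(-38842, Rational(-1, 8709))) = Add(-2, Rational(38842, 8709)) = Rational(21424, 8709) ≈ 2.4600)
Mul(S, z) = Mul(Rational(21424, 8709), 126) = Rational(899808, 2903)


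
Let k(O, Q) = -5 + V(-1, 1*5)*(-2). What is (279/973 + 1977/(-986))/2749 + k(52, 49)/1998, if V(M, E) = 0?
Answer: -4120101889/1317346395939 ≈ -0.0031276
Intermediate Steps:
k(O, Q) = -5 (k(O, Q) = -5 + 0*(-2) = -5 + 0 = -5)
(279/973 + 1977/(-986))/2749 + k(52, 49)/1998 = (279/973 + 1977/(-986))/2749 - 5/1998 = (279*(1/973) + 1977*(-1/986))*(1/2749) - 5*1/1998 = (279/973 - 1977/986)*(1/2749) - 5/1998 = -1648527/959378*1/2749 - 5/1998 = -1648527/2637330122 - 5/1998 = -4120101889/1317346395939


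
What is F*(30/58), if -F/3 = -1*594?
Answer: 26730/29 ≈ 921.72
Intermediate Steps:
F = 1782 (F = -(-3)*594 = -3*(-594) = 1782)
F*(30/58) = 1782*(30/58) = 1782*(30*(1/58)) = 1782*(15/29) = 26730/29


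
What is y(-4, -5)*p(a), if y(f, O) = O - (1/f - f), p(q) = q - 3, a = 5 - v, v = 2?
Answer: 0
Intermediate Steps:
a = 3 (a = 5 - 1*2 = 5 - 2 = 3)
p(q) = -3 + q
y(f, O) = O + f - 1/f (y(f, O) = O + (f - 1/f) = O + f - 1/f)
y(-4, -5)*p(a) = (-5 - 4 - 1/(-4))*(-3 + 3) = (-5 - 4 - 1*(-1/4))*0 = (-5 - 4 + 1/4)*0 = -35/4*0 = 0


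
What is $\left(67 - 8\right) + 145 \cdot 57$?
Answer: $8324$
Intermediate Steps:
$\left(67 - 8\right) + 145 \cdot 57 = 59 + 8265 = 8324$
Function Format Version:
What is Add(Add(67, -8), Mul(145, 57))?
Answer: 8324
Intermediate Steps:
Add(Add(67, -8), Mul(145, 57)) = Add(59, 8265) = 8324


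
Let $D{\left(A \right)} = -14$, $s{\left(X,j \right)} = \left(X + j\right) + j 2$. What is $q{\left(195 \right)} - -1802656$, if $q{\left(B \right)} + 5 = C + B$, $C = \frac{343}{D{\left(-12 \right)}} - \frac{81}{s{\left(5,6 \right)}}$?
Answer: $\frac{82929627}{46} \approx 1.8028 \cdot 10^{6}$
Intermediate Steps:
$s{\left(X,j \right)} = X + 3 j$ ($s{\left(X,j \right)} = \left(X + j\right) + 2 j = X + 3 j$)
$C = - \frac{1289}{46}$ ($C = \frac{343}{-14} - \frac{81}{5 + 3 \cdot 6} = 343 \left(- \frac{1}{14}\right) - \frac{81}{5 + 18} = - \frac{49}{2} - \frac{81}{23} = - \frac{1289}{46} \approx -28.022$)
$q{\left(B \right)} = - \frac{1519}{46} + B$ ($q{\left(B \right)} = -5 + \left(- \frac{1289}{46} + B\right) = - \frac{1519}{46} + B$)
$q{\left(195 \right)} - -1802656 = \left(- \frac{1519}{46} + 195\right) - -1802656 = \frac{7451}{46} + 1802656 = \frac{82929627}{46}$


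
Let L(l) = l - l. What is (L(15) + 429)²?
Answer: 184041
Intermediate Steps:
L(l) = 0
(L(15) + 429)² = (0 + 429)² = 429² = 184041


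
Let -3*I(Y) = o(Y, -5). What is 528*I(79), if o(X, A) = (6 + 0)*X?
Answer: -83424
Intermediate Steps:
o(X, A) = 6*X
I(Y) = -2*Y
528*I(79) = 528*(-2*79) = 528*(-158) = -83424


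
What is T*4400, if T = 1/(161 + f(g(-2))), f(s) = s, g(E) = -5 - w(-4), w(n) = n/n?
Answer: 880/31 ≈ 28.387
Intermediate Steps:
w(n) = 1
g(E) = -6 (g(E) = -5 - 1*1 = -5 - 1 = -6)
T = 1/155 (T = 1/(161 - 6) = 1/155 ≈ 0.0064516)
T*4400 = (1/155)*4400 = 880/31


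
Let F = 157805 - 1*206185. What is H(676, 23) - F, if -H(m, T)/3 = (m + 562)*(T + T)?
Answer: -122464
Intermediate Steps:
H(m, T) = -6*T*(562 + m) (H(m, T) = -3*(m + 562)*(T + T) = -3*(562 + m)*2*T = -6*T*(562 + m))
F = -48380 (F = 157805 - 206185 = -48380)
H(676, 23) - F = -6*23*(562 + 676) - 1*(-48380) = -6*23*1238 + 48380 = -170844 + 48380 = -122464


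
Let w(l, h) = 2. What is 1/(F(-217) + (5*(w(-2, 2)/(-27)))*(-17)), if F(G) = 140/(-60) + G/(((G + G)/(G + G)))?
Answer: -27/5752 ≈ -0.0046940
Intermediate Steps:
F(G) = -7/3 + G (F(G) = 140*(-1/60) + G/(((2*G)/((2*G)))) = -7/3 + G/(((2*G)*(1/(2*G)))) = -7/3 + G/1 = -7/3 + G*1 = -7/3 + G)
1/(F(-217) + (5*(w(-2, 2)/(-27)))*(-17)) = 1/((-7/3 - 217) + (5*(2/(-27)))*(-17)) = 1/(-658/3 + (5*(2*(-1/27)))*(-17)) = 1/(-658/3 + (5*(-2/27))*(-17)) = 1/(-658/3 - 10/27*(-17)) = 1/(-658/3 + 170/27) = 1/(-5752/27) = -27/5752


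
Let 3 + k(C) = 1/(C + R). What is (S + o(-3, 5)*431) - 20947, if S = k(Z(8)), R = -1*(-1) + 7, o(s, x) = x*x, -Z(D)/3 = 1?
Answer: -50874/5 ≈ -10175.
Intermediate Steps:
Z(D) = -3 (Z(D) = -3*1 = -3)
o(s, x) = x²
R = 8 (R = 1 + 7 = 8)
k(C) = -3 + 1/(8 + C) (k(C) = -3 + 1/(C + 8) = -3 + 1/(8 + C))
S = -14/5 (S = (-23 - 3*(-3))/(8 - 3) = (-23 + 9)/5 = (⅕)*(-14) = -14/5 ≈ -2.8000)
(S + o(-3, 5)*431) - 20947 = (-14/5 + 5²*431) - 20947 = (-14/5 + 25*431) - 20947 = (-14/5 + 10775) - 20947 = 53861/5 - 20947 = -50874/5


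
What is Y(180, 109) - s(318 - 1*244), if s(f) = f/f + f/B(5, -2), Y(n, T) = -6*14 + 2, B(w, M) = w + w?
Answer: -452/5 ≈ -90.400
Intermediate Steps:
B(w, M) = 2*w
Y(n, T) = -82 (Y(n, T) = -84 + 2 = -82)
s(f) = 1 + f/10 (s(f) = f/f + f/((2*5)) = 1 + f/10)
Y(180, 109) - s(318 - 1*244) = -82 - (1 + (318 - 1*244)/10) = -82 - (1 + (318 - 244)/10) = -82 - (1 + (⅒)*74) = -82 - (1 + 37/5) = -82 - 1*42/5 = -82 - 42/5 = -452/5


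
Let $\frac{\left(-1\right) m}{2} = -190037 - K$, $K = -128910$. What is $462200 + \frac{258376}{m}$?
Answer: $\frac{28253028588}{61127} \approx 4.622 \cdot 10^{5}$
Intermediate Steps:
$m = 122254$ ($m = - 2 \left(-190037 - -128910\right) = - 2 \left(-190037 + 128910\right) = \left(-2\right) \left(-61127\right) = 122254$)
$462200 + \frac{258376}{m} = 462200 + \frac{258376}{122254} = 462200 + 258376 \cdot \frac{1}{122254} = 462200 + \frac{129188}{61127} = \frac{28253028588}{61127}$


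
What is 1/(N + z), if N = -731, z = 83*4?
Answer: -1/399 ≈ -0.0025063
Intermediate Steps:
z = 332
1/(N + z) = 1/(-731 + 332) = 1/(-399) = -1/399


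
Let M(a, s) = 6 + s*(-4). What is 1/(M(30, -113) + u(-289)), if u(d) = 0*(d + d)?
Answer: 1/458 ≈ 0.0021834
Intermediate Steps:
u(d) = 0 (u(d) = 0*(2*d) = 0)
M(a, s) = 6 - 4*s
1/(M(30, -113) + u(-289)) = 1/((6 - 4*(-113)) + 0) = 1/((6 + 452) + 0) = 1/(458 + 0) = 1/458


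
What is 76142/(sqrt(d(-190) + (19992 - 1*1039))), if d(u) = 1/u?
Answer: 76142*sqrt(684203110)/3601069 ≈ 553.08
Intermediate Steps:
76142/(sqrt(d(-190) + (19992 - 1*1039))) = 76142/(sqrt(1/(-190) + (19992 - 1*1039))) = 76142/(sqrt(-1/190 + (19992 - 1039))) = 76142/(sqrt(-1/190 + 18953)) = 76142/(sqrt(3601069/190)) = 76142/((sqrt(684203110)/190)) = 76142*(sqrt(684203110)/3601069) = 76142*sqrt(684203110)/3601069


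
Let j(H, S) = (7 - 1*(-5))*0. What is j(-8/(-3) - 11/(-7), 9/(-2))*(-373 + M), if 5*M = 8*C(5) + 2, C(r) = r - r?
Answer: 0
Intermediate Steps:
C(r) = 0
M = 2/5 (M = (8*0 + 2)/5 = (0 + 2)/5 = (1/5)*2 = 2/5 ≈ 0.40000)
j(H, S) = 0 (j(H, S) = (7 + 5)*0 = 12*0 = 0)
j(-8/(-3) - 11/(-7), 9/(-2))*(-373 + M) = 0*(-373 + 2/5) = 0*(-1863/5) = 0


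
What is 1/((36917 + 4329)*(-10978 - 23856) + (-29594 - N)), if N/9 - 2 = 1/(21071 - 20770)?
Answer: -301/432474625585 ≈ -6.9599e-10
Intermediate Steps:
N = 5427/301 (N = 18 + 9/(21071 - 20770) = 18 + 9/301 = 5427/301 ≈ 18.030)
1/((36917 + 4329)*(-10978 - 23856) + (-29594 - N)) = 1/((36917 + 4329)*(-10978 - 23856) + (-29594 - 1*5427/301)) = 1/(41246*(-34834) + (-29594 - 5427/301)) = 1/(-1436763164 - 8913221/301) = 1/(-432474625585/301) = -301/432474625585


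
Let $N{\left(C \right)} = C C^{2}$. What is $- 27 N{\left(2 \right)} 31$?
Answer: $-6696$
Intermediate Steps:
$N{\left(C \right)} = C^{3}$
$- 27 N{\left(2 \right)} 31 = - 27 \cdot 2^{3} \cdot 31 = \left(-27\right) 8 \cdot 31 = \left(-216\right) 31 = -6696$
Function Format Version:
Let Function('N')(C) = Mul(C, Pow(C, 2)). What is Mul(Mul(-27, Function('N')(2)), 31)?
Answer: -6696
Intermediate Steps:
Function('N')(C) = Pow(C, 3)
Mul(Mul(-27, Function('N')(2)), 31) = Mul(Mul(-27, Pow(2, 3)), 31) = Mul(Mul(-27, 8), 31) = Mul(-216, 31) = -6696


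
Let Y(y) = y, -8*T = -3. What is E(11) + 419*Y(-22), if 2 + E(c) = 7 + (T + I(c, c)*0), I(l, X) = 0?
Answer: -73701/8 ≈ -9212.6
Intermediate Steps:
T = 3/8 (T = -⅛*(-3) = 3/8 ≈ 0.37500)
E(c) = 43/8 (E(c) = -2 + (7 + (3/8 + 0*0)) = -2 + (7 + (3/8 + 0)) = -2 + (7 + 3/8) = -2 + 59/8 = 43/8)
E(11) + 419*Y(-22) = 43/8 + 419*(-22) = 43/8 - 9218 = -73701/8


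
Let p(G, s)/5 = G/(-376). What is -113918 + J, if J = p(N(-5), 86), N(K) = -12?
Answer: -10708277/94 ≈ -1.1392e+5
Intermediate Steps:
p(G, s) = -5*G/376 (p(G, s) = 5*(G/(-376)) = 5*(G*(-1/376)) = 5*(-G/376) = -5*G/376)
J = 15/94 (J = -5/376*(-12) = 15/94 ≈ 0.15957)
-113918 + J = -113918 + 15/94 = -10708277/94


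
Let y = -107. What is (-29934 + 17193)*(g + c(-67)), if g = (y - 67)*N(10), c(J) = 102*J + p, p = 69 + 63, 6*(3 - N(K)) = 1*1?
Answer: 91671495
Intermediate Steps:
N(K) = 17/6 (N(K) = 3 - 1/6 = 3 - ⅙*1 = 3 - ⅙ = 17/6)
p = 132
c(J) = 132 + 102*J (c(J) = 102*J + 132 = 132 + 102*J)
g = -493 (g = (-107 - 67)*(17/6) = -174*17/6 = -493)
(-29934 + 17193)*(g + c(-67)) = (-29934 + 17193)*(-493 + (132 + 102*(-67))) = -12741*(-493 + (132 - 6834)) = -12741*(-493 - 6702) = -12741*(-7195) = 91671495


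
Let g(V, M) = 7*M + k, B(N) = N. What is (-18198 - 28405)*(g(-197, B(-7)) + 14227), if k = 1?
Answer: -660783937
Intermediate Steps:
g(V, M) = 1 + 7*M (g(V, M) = 7*M + 1 = 1 + 7*M)
(-18198 - 28405)*(g(-197, B(-7)) + 14227) = (-18198 - 28405)*((1 + 7*(-7)) + 14227) = -46603*((1 - 49) + 14227) = -46603*(-48 + 14227) = -46603*14179 = -660783937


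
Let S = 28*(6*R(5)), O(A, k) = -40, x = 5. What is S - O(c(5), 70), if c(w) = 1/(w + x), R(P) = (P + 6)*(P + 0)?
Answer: 9280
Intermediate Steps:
R(P) = P*(6 + P) (R(P) = (6 + P)*P = P*(6 + P))
c(w) = 1/(5 + w) (c(w) = 1/(w + 5) = 1/(5 + w))
S = 9240 (S = 28*(6*(5*(6 + 5))) = 28*(6*(5*11)) = 28*(6*55) = 28*330 = 9240)
S - O(c(5), 70) = 9240 - 1*(-40) = 9240 + 40 = 9280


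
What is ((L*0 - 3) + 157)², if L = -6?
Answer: 23716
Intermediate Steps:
((L*0 - 3) + 157)² = ((-6*0 - 3) + 157)² = ((0 - 3) + 157)² = (-3 + 157)² = 154² = 23716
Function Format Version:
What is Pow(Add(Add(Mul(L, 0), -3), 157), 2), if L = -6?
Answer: 23716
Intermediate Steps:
Pow(Add(Add(Mul(L, 0), -3), 157), 2) = Pow(Add(Add(Mul(-6, 0), -3), 157), 2) = Pow(Add(Add(0, -3), 157), 2) = Pow(Add(-3, 157), 2) = Pow(154, 2) = 23716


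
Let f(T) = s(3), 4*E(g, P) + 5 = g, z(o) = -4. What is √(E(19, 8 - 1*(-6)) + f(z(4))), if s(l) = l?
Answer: √26/2 ≈ 2.5495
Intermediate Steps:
E(g, P) = -5/4 + g/4
f(T) = 3
√(E(19, 8 - 1*(-6)) + f(z(4))) = √((-5/4 + (¼)*19) + 3) = √((-5/4 + 19/4) + 3) = √(7/2 + 3) = √(13/2) = √26/2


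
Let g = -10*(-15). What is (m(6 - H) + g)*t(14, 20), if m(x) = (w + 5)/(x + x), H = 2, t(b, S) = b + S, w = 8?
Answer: 20621/4 ≈ 5155.3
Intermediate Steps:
t(b, S) = S + b
m(x) = 13/(2*x) (m(x) = (8 + 5)/(x + x) = 13/((2*x)) = 13*(1/(2*x)) = 13/(2*x))
g = 150
(m(6 - H) + g)*t(14, 20) = (13/(2*(6 - 1*2)) + 150)*(20 + 14) = (13/(2*(6 - 2)) + 150)*34 = ((13/2)/4 + 150)*34 = ((13/2)*(1/4) + 150)*34 = (13/8 + 150)*34 = (1213/8)*34 = 20621/4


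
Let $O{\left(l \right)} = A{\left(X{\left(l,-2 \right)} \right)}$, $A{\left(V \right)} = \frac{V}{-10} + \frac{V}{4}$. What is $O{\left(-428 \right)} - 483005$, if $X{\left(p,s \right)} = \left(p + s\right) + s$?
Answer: $- \frac{2415349}{5} \approx -4.8307 \cdot 10^{5}$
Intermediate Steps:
$X{\left(p,s \right)} = p + 2 s$
$A{\left(V \right)} = \frac{3 V}{20}$ ($A{\left(V \right)} = V \left(- \frac{1}{10}\right) + V \frac{1}{4} = - \frac{V}{10} + \frac{V}{4} = \frac{3 V}{20}$)
$O{\left(l \right)} = - \frac{3}{5} + \frac{3 l}{20}$ ($O{\left(l \right)} = \frac{3 \left(l + 2 \left(-2\right)\right)}{20} = \frac{3 \left(l - 4\right)}{20} = \frac{3 \left(-4 + l\right)}{20} = - \frac{3}{5} + \frac{3 l}{20}$)
$O{\left(-428 \right)} - 483005 = \left(- \frac{3}{5} + \frac{3}{20} \left(-428\right)\right) - 483005 = \left(- \frac{3}{5} - \frac{321}{5}\right) - 483005 = - \frac{324}{5} - 483005 = - \frac{2415349}{5}$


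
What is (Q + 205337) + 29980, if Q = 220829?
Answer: 456146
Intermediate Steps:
(Q + 205337) + 29980 = (220829 + 205337) + 29980 = 426166 + 29980 = 456146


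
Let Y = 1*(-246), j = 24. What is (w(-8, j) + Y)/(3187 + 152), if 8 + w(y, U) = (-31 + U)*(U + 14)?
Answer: -520/3339 ≈ -0.15574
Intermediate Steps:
w(y, U) = -8 + (-31 + U)*(14 + U) (w(y, U) = -8 + (-31 + U)*(U + 14) = -8 + (-31 + U)*(14 + U))
Y = -246
(w(-8, j) + Y)/(3187 + 152) = ((-442 + 24**2 - 17*24) - 246)/(3187 + 152) = ((-442 + 576 - 408) - 246)/3339 = (-274 - 246)*(1/3339) = -520*1/3339 = -520/3339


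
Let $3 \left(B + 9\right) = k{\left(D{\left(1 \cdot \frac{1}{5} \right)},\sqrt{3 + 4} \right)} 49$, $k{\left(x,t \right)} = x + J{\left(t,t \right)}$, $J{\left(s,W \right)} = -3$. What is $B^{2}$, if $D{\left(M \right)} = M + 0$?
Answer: $\frac{674041}{225} \approx 2995.7$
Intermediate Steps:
$D{\left(M \right)} = M$
$k{\left(x,t \right)} = -3 + x$ ($k{\left(x,t \right)} = x - 3 = -3 + x$)
$B = - \frac{821}{15}$ ($B = -9 + \frac{\left(-3 + 1 \cdot \frac{1}{5}\right) 49}{3} = -9 + \frac{\left(-3 + \frac{1}{5}\right) 49}{3} = -9 + \frac{\left(- \frac{14}{5}\right) 49}{3} = -9 + \frac{1}{3} \left(- \frac{686}{5}\right) = -9 - \frac{686}{15} = - \frac{821}{15} \approx -54.733$)
$B^{2} = \left(- \frac{821}{15}\right)^{2} = \frac{674041}{225}$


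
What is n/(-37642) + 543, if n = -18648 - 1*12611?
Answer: 20470865/37642 ≈ 543.83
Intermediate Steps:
n = -31259 (n = -18648 - 12611 = -31259)
n/(-37642) + 543 = -31259/(-37642) + 543 = -31259*(-1/37642) + 543 = 31259/37642 + 543 = 20470865/37642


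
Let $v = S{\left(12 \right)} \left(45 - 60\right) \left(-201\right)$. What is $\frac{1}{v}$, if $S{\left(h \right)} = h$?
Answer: $\frac{1}{36180} \approx 2.764 \cdot 10^{-5}$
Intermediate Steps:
$v = 36180$ ($v = 12 \left(45 - 60\right) \left(-201\right) = 12 \left(-15\right) \left(-201\right) = \left(-180\right) \left(-201\right) = 36180$)
$\frac{1}{v} = \frac{1}{36180}$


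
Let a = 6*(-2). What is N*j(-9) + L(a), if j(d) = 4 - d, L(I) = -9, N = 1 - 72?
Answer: -932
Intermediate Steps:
a = -12
N = -71
N*j(-9) + L(a) = -71*(4 - 1*(-9)) - 9 = -71*(4 + 9) - 9 = -71*13 - 9 = -923 - 9 = -932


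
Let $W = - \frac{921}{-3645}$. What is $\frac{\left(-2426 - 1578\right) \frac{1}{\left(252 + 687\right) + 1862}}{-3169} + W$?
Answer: $\frac{2729910143}{10784788335} \approx 0.25313$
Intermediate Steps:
$W = \frac{307}{1215}$ ($W = \left(-921\right) \left(- \frac{1}{3645}\right) = \frac{307}{1215} \approx 0.25268$)
$\frac{\left(-2426 - 1578\right) \frac{1}{\left(252 + 687\right) + 1862}}{-3169} + W = \frac{\left(-2426 - 1578\right) \frac{1}{\left(252 + 687\right) + 1862}}{-3169} + \frac{307}{1215} = - \frac{4004}{939 + 1862} \left(- \frac{1}{3169}\right) + \frac{307}{1215} = - \frac{4004}{2801} \left(- \frac{1}{3169}\right) + \frac{307}{1215} = \left(-4004\right) \frac{1}{2801} \left(- \frac{1}{3169}\right) + \frac{307}{1215} = \left(- \frac{4004}{2801}\right) \left(- \frac{1}{3169}\right) + \frac{307}{1215} = \frac{4004}{8876369} + \frac{307}{1215} = \frac{2729910143}{10784788335}$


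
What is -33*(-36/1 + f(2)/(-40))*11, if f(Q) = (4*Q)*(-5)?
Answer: 12705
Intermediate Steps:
f(Q) = -20*Q
-33*(-36/1 + f(2)/(-40))*11 = -33*(-36/1 - 20*2/(-40))*11 = -33*(-36*1 - 40*(-1/40))*11 = -33*(-36 + 1)*11 = -33*(-35)*11 = 1155*11 = 12705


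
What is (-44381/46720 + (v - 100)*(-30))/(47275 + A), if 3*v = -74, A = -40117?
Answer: 58229473/111473920 ≈ 0.52236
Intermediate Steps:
v = -74/3 (v = (⅓)*(-74) = -74/3 ≈ -24.667)
(-44381/46720 + (v - 100)*(-30))/(47275 + A) = (-44381/46720 + (-74/3 - 100)*(-30))/(47275 - 40117) = (-44381*1/46720 - 374/3*(-30))/7158 = (-44381/46720 + 3740)*(1/7158) = (174688419/46720)*(1/7158) = 58229473/111473920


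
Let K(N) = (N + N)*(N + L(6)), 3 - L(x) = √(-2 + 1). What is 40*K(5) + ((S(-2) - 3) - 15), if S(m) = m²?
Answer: 3186 - 400*I ≈ 3186.0 - 400.0*I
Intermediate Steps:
L(x) = 3 - I (L(x) = 3 - √(-2 + 1) = 3 - √(-1) = 3 - I)
K(N) = 2*N*(3 + N - I) (K(N) = (N + N)*(N + (3 - I)) = (2*N)*(3 + N - I) = 2*N*(3 + N - I))
40*K(5) + ((S(-2) - 3) - 15) = 40*(2*5*(3 + 5 - I)) + (((-2)² - 3) - 15) = 40*(2*5*(8 - I)) + ((4 - 3) - 15) = 40*(80 - 10*I) + (1 - 15) = (3200 - 400*I) - 14 = 3186 - 400*I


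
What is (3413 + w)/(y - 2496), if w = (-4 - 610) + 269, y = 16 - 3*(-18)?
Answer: -1534/1213 ≈ -1.2646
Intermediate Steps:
y = 70 (y = 16 + 54 = 70)
w = -345 (w = -614 + 269 = -345)
(3413 + w)/(y - 2496) = (3413 - 345)/(70 - 2496) = 3068/(-2426) = 3068*(-1/2426) = -1534/1213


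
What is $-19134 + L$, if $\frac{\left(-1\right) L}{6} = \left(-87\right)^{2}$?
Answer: $-64548$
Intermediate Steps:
$L = -45414$ ($L = - 6 \left(-87\right)^{2} = \left(-6\right) 7569 = -45414$)
$-19134 + L = -19134 - 45414 = -64548$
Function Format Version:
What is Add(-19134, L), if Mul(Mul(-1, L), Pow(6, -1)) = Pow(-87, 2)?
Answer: -64548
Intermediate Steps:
L = -45414 (L = Mul(-6, Pow(-87, 2)) = Mul(-6, 7569) = -45414)
Add(-19134, L) = Add(-19134, -45414) = -64548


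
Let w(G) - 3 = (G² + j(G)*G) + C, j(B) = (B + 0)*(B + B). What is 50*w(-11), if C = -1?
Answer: -126950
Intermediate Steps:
j(B) = 2*B² (j(B) = B*(2*B) = 2*B²)
w(G) = 2 + G² + 2*G³ (w(G) = 3 + ((G² + (2*G²)*G) - 1) = 3 + ((G² + 2*G³) - 1) = 3 + (-1 + G² + 2*G³) = 2 + G² + 2*G³)
50*w(-11) = 50*(2 + (-11)² + 2*(-11)³) = 50*(2 + 121 + 2*(-1331)) = 50*(2 + 121 - 2662) = 50*(-2539) = -126950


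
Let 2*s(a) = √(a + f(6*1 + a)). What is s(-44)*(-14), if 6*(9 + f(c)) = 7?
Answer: -7*I*√1866/6 ≈ -50.397*I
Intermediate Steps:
f(c) = -47/6 (f(c) = -9 + (⅙)*7 = -9 + 7/6 = -47/6)
s(a) = √(-47/6 + a)/2 (s(a) = √(a - 47/6)/2 = √(-47/6 + a)/2)
s(-44)*(-14) = (√(-282 + 36*(-44))/12)*(-14) = (√(-282 - 1584)/12)*(-14) = (√(-1866)/12)*(-14) = ((I*√1866)/12)*(-14) = (I*√1866/12)*(-14) = -7*I*√1866/6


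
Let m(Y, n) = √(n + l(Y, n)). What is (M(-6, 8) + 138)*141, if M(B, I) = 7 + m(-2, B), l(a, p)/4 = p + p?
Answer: 20445 + 423*I*√6 ≈ 20445.0 + 1036.1*I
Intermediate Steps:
l(a, p) = 8*p (l(a, p) = 4*(p + p) = 4*(2*p) = 8*p)
m(Y, n) = 3*√n (m(Y, n) = √(n + 8*n) = √(9*n) = 3*√n)
M(B, I) = 7 + 3*√B
(M(-6, 8) + 138)*141 = ((7 + 3*√(-6)) + 138)*141 = ((7 + 3*(I*√6)) + 138)*141 = ((7 + 3*I*√6) + 138)*141 = (145 + 3*I*√6)*141 = 20445 + 423*I*√6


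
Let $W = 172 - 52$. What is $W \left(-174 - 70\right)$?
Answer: $-29280$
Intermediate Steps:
$W = 120$
$W \left(-174 - 70\right) = 120 \left(-174 - 70\right) = 120 \left(-244\right) = -29280$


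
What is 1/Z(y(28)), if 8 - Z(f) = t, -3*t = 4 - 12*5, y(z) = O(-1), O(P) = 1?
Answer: -3/32 ≈ -0.093750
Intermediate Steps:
y(z) = 1
t = 56/3 (t = -(4 - 12*5)/3 = -(4 - 60)/3 = -⅓*(-56) = 56/3 ≈ 18.667)
Z(f) = -32/3 (Z(f) = 8 - 1*56/3 = 8 - 56/3 = -32/3)
1/Z(y(28)) = 1/(-32/3) = -3/32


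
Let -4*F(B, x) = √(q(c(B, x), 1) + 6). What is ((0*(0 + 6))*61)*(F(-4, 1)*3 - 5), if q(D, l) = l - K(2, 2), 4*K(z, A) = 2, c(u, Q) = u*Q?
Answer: 0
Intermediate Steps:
c(u, Q) = Q*u
K(z, A) = ½ (K(z, A) = (¼)*2 = ½)
q(D, l) = -½ + l (q(D, l) = l - 1*½ = l - ½ = -½ + l)
F(B, x) = -√26/8 (F(B, x) = -√((-½ + 1) + 6)/4 = -√(½ + 6)/4 = -√26/8)
((0*(0 + 6))*61)*(F(-4, 1)*3 - 5) = ((0*(0 + 6))*61)*(-√26/8*3 - 5) = ((0*6)*61)*(-3*√26/8 - 5) = (0*61)*(-5 - 3*√26/8) = 0*(-5 - 3*√26/8) = 0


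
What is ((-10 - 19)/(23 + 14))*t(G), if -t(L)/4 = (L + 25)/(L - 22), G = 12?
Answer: -58/5 ≈ -11.600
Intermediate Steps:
t(L) = -4*(25 + L)/(-22 + L) (t(L) = -4*(L + 25)/(L - 22) = -4*(25 + L)/(-22 + L))
((-10 - 19)/(23 + 14))*t(G) = ((-10 - 19)/(23 + 14))*(4*(-25 - 1*12)/(-22 + 12)) = (-29/37)*(4*(-25 - 12)/(-10)) = (-29*1/37)*(4*(-⅒)*(-37)) = -29/37*74/5 = -58/5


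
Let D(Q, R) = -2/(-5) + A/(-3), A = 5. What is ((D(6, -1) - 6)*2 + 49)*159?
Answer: 27401/5 ≈ 5480.2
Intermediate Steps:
D(Q, R) = -19/15 (D(Q, R) = -2/(-5) + 5/(-3) = -2*(-⅕) + 5*(-⅓) = ⅖ - 5/3 = -19/15)
((D(6, -1) - 6)*2 + 49)*159 = ((-19/15 - 6)*2 + 49)*159 = (-109/15*2 + 49)*159 = (-218/15 + 49)*159 = (517/15)*159 = 27401/5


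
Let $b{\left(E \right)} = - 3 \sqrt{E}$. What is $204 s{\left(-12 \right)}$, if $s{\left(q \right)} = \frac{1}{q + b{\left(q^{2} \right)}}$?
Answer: $- \frac{17}{4} \approx -4.25$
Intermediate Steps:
$s{\left(q \right)} = \frac{1}{q - 3 \sqrt{q^{2}}}$
$204 s{\left(-12 \right)} = \frac{204}{-12 - 3 \sqrt{\left(-12\right)^{2}}} = \frac{204}{-12 - 3 \sqrt{144}} = \frac{204}{-12 - 36} = \frac{204}{-48} = 204 \left(- \frac{1}{48}\right) = - \frac{17}{4}$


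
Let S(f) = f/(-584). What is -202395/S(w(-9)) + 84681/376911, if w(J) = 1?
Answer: 4950042529129/41879 ≈ 1.1820e+8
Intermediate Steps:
S(f) = -f/584 (S(f) = f*(-1/584) = -f/584)
-202395/S(w(-9)) + 84681/376911 = -202395/((-1/584*1)) + 84681/376911 = -202395/(-1/584) + 84681*(1/376911) = -202395*(-584) + 9409/41879 = 118198680 + 9409/41879 = 4950042529129/41879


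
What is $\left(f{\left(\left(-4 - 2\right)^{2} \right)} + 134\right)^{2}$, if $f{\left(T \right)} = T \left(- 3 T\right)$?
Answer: $14092516$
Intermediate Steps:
$f{\left(T \right)} = - 3 T^{2}$
$\left(f{\left(\left(-4 - 2\right)^{2} \right)} + 134\right)^{2} = \left(- 3 \left(\left(-4 - 2\right)^{2}\right)^{2} + 134\right)^{2} = \left(- 3 \left(\left(-6\right)^{2}\right)^{2} + 134\right)^{2} = \left(- 3 \cdot 36^{2} + 134\right)^{2} = \left(\left(-3\right) 1296 + 134\right)^{2} = \left(-3888 + 134\right)^{2} = \left(-3754\right)^{2} = 14092516$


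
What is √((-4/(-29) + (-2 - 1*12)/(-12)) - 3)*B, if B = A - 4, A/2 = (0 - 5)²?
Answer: 23*I*√51330/87 ≈ 59.896*I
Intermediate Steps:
A = 50 (A = 2*(0 - 5)² = 2*(-5)² = 2*25 = 50)
B = 46 (B = 50 - 4 = 46)
√((-4/(-29) + (-2 - 1*12)/(-12)) - 3)*B = √((-4/(-29) + (-2 - 1*12)/(-12)) - 3)*46 = √((-4*(-1/29) + (-2 - 12)*(-1/12)) - 3)*46 = √((4/29 - 14*(-1/12)) - 3)*46 = √((4/29 + 7/6) - 3)*46 = √(227/174 - 3)*46 = √(-295/174)*46 = (I*√51330/174)*46 = 23*I*√51330/87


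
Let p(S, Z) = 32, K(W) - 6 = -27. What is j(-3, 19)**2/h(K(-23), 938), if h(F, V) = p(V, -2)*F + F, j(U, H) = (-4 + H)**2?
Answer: -5625/77 ≈ -73.052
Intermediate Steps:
K(W) = -21 (K(W) = 6 - 27 = -21)
h(F, V) = 33*F (h(F, V) = 32*F + F = 33*F)
j(-3, 19)**2/h(K(-23), 938) = ((-4 + 19)**2)**2/((33*(-21))) = (15**2)**2/(-693) = 225**2*(-1/693) = 50625*(-1/693) = -5625/77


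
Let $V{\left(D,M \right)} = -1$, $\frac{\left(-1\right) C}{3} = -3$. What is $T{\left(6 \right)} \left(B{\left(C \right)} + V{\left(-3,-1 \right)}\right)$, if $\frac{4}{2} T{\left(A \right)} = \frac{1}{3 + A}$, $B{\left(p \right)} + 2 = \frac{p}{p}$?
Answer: $- \frac{1}{9} \approx -0.11111$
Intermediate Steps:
$C = 9$ ($C = \left(-3\right) \left(-3\right) = 9$)
$B{\left(p \right)} = -1$ ($B{\left(p \right)} = -2 + \frac{p}{p} = -2 + 1 = -1$)
$T{\left(A \right)} = \frac{1}{2 \left(3 + A\right)}$
$T{\left(6 \right)} \left(B{\left(C \right)} + V{\left(-3,-1 \right)}\right) = \frac{1}{2 \left(3 + 6\right)} \left(-1 - 1\right) = \frac{1}{2 \cdot 9} \left(-2\right) = \frac{1}{2} \cdot \frac{1}{9} \left(-2\right) = \frac{1}{18} \left(-2\right) = - \frac{1}{9}$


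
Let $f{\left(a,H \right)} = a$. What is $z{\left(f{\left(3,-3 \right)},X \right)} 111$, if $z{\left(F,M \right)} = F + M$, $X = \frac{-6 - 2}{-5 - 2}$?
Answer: $\frac{3219}{7} \approx 459.86$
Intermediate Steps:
$X = \frac{8}{7}$ ($X = \frac{-6 + \left(-5 + 3\right)}{-7} = \left(-6 - 2\right) \left(- \frac{1}{7}\right) = \left(-8\right) \left(- \frac{1}{7}\right) = \frac{8}{7} \approx 1.1429$)
$z{\left(f{\left(3,-3 \right)},X \right)} 111 = \left(3 + \frac{8}{7}\right) 111 = \frac{29}{7} \cdot 111 = \frac{3219}{7}$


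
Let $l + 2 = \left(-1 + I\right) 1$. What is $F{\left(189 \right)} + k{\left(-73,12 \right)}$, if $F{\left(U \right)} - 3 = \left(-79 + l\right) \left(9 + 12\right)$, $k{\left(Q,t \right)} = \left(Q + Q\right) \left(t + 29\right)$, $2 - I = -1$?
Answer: $-7642$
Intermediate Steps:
$I = 3$ ($I = 2 - -1 = 2 + 1 = 3$)
$l = 0$ ($l = -2 + \left(-1 + 3\right) 1 = -2 + 2 \cdot 1 = -2 + 2 = 0$)
$k{\left(Q,t \right)} = 2 Q \left(29 + t\right)$
$F{\left(U \right)} = -1656$ ($F{\left(U \right)} = 3 + \left(-79 + 0\right) \left(9 + 12\right) = 3 - 1659 = -1656$)
$F{\left(189 \right)} + k{\left(-73,12 \right)} = -1656 + 2 \left(-73\right) \left(29 + 12\right) = -1656 + 2 \left(-73\right) 41 = -1656 - 5986 = -7642$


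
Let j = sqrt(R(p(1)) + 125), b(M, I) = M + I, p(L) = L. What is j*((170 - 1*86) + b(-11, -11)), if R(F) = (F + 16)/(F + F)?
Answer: 31*sqrt(534) ≈ 716.36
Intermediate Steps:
b(M, I) = I + M
R(F) = (16 + F)/(2*F) (R(F) = (16 + F)/((2*F)) = (16 + F)*(1/(2*F)) = (16 + F)/(2*F))
j = sqrt(534)/2 (j = sqrt((1/2)*(16 + 1)/1 + 125) = sqrt((1/2)*1*17 + 125) = sqrt(17/2 + 125) = sqrt(267/2) = sqrt(534)/2 ≈ 11.554)
j*((170 - 1*86) + b(-11, -11)) = (sqrt(534)/2)*((170 - 1*86) + (-11 - 11)) = (sqrt(534)/2)*((170 - 86) - 22) = (sqrt(534)/2)*(84 - 22) = (sqrt(534)/2)*62 = 31*sqrt(534)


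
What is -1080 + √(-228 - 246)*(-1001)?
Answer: -1080 - 1001*I*√474 ≈ -1080.0 - 21793.0*I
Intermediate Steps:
-1080 + √(-228 - 246)*(-1001) = -1080 + √(-474)*(-1001) = -1080 + (I*√474)*(-1001) = -1080 - 1001*I*√474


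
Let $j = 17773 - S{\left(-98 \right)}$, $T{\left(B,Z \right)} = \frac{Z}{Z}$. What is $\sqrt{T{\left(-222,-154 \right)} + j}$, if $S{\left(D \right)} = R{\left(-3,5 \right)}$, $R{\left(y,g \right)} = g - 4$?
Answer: $\sqrt{17773} \approx 133.32$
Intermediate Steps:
$R{\left(y,g \right)} = -4 + g$ ($R{\left(y,g \right)} = g - 4 = -4 + g$)
$S{\left(D \right)} = 1$ ($S{\left(D \right)} = -4 + 5 = 1$)
$T{\left(B,Z \right)} = 1$
$j = 17772$ ($j = 17773 - 1 = 17772$)
$\sqrt{T{\left(-222,-154 \right)} + j} = \sqrt{1 + 17772} = \sqrt{17773}$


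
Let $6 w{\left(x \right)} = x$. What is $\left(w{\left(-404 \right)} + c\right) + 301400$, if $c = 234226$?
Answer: $\frac{1606676}{3} \approx 5.3556 \cdot 10^{5}$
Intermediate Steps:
$w{\left(x \right)} = \frac{x}{6}$
$\left(w{\left(-404 \right)} + c\right) + 301400 = \left(\frac{1}{6} \left(-404\right) + 234226\right) + 301400 = \left(- \frac{202}{3} + 234226\right) + 301400 = \frac{702476}{3} + 301400 = \frac{1606676}{3}$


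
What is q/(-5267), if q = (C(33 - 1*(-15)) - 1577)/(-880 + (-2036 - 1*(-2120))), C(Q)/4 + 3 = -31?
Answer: -1713/4192532 ≈ -0.00040858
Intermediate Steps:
C(Q) = -136 (C(Q) = -12 + 4*(-31) = -12 - 124 = -136)
q = 1713/796 (q = (-136 - 1577)/(-880 + (-2036 - 1*(-2120))) = -1713/(-880 + (-2036 + 2120)) = -1713/(-880 + 84) = -1713/(-796) = -1713*(-1/796) = 1713/796 ≈ 2.1520)
q/(-5267) = (1713/796)/(-5267) = (1713/796)*(-1/5267) = -1713/4192532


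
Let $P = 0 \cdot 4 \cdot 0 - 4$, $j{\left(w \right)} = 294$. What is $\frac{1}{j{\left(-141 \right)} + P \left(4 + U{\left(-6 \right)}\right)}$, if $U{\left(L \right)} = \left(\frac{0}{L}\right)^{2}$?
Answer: $\frac{1}{278} \approx 0.0035971$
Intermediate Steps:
$U{\left(L \right)} = 0$ ($U{\left(L \right)} = 0^{2} = 0$)
$P = -4$ ($P = 0 \cdot 0 - 4 = 0 - 4 = -4$)
$\frac{1}{j{\left(-141 \right)} + P \left(4 + U{\left(-6 \right)}\right)} = \frac{1}{294 - 4 \left(4 + 0\right)} = \frac{1}{294 - 16} = \frac{1}{278}$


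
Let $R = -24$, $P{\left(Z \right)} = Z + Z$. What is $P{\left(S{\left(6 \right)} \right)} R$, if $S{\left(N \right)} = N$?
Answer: $-288$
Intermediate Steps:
$P{\left(Z \right)} = 2 Z$
$P{\left(S{\left(6 \right)} \right)} R = 2 \cdot 6 \left(-24\right) = 12 \left(-24\right) = -288$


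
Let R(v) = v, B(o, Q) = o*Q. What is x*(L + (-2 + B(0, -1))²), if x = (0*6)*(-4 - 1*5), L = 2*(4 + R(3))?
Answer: 0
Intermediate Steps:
B(o, Q) = Q*o
L = 14 (L = 2*(4 + 3) = 2*7 = 14)
x = 0 (x = 0*(-4 - 5) = 0*(-9) = 0)
x*(L + (-2 + B(0, -1))²) = 0*(14 + (-2 - 1*0)²) = 0*(14 + (-2 + 0)²) = 0*(14 + (-2)²) = 0*(14 + 4) = 0*18 = 0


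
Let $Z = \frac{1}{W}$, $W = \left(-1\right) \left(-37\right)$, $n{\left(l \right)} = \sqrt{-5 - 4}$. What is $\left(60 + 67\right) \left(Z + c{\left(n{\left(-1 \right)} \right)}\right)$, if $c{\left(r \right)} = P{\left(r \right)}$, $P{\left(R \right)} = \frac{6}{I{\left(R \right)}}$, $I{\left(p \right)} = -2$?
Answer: $- \frac{13970}{37} \approx -377.57$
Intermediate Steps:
$n{\left(l \right)} = 3 i$ ($n{\left(l \right)} = \sqrt{-9} = 3 i$)
$P{\left(R \right)} = -3$ ($P{\left(R \right)} = \frac{6}{-2} = 6 \left(- \frac{1}{2}\right) = -3$)
$c{\left(r \right)} = -3$
$W = 37$
$Z = \frac{1}{37} \approx 0.027027$
$\left(60 + 67\right) \left(Z + c{\left(n{\left(-1 \right)} \right)}\right) = \left(60 + 67\right) \left(\frac{1}{37} - 3\right) = 127 \left(- \frac{110}{37}\right) = - \frac{13970}{37}$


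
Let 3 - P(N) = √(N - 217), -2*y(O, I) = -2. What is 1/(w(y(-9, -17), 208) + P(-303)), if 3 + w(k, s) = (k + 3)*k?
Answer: 1/134 + I*√130/268 ≈ 0.0074627 + 0.042544*I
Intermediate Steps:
y(O, I) = 1 (y(O, I) = -½*(-2) = 1)
w(k, s) = -3 + k*(3 + k) (w(k, s) = -3 + (k + 3)*k = -3 + (3 + k)*k = -3 + k*(3 + k))
P(N) = 3 - √(-217 + N) (P(N) = 3 - √(N - 217) = 3 - √(-217 + N))
1/(w(y(-9, -17), 208) + P(-303)) = 1/((-3 + 1² + 3*1) + (3 - √(-217 - 303))) = 1/((-3 + 1 + 3) + (3 - √(-520))) = 1/(1 + (3 - 2*I*√130)) = 1/(4 - 2*I*√130)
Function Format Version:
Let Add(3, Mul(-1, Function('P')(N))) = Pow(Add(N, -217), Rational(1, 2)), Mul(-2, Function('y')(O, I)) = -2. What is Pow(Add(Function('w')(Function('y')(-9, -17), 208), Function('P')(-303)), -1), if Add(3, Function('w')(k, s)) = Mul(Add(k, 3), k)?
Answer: Add(Rational(1, 134), Mul(Rational(1, 268), I, Pow(130, Rational(1, 2)))) ≈ Add(0.0074627, Mul(0.042544, I))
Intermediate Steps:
Function('y')(O, I) = 1 (Function('y')(O, I) = Mul(Rational(-1, 2), -2) = 1)
Function('w')(k, s) = Add(-3, Mul(k, Add(3, k))) (Function('w')(k, s) = Add(-3, Mul(Add(k, 3), k)) = Add(-3, Mul(Add(3, k), k)) = Add(-3, Mul(k, Add(3, k))))
Function('P')(N) = Add(3, Mul(-1, Pow(Add(-217, N), Rational(1, 2)))) (Function('P')(N) = Add(3, Mul(-1, Pow(Add(N, -217), Rational(1, 2)))) = Add(3, Mul(-1, Pow(Add(-217, N), Rational(1, 2)))))
Pow(Add(Function('w')(Function('y')(-9, -17), 208), Function('P')(-303)), -1) = Pow(Add(Add(-3, Pow(1, 2), Mul(3, 1)), Add(3, Mul(-1, Pow(Add(-217, -303), Rational(1, 2))))), -1) = Pow(Add(Add(-3, 1, 3), Add(3, Mul(-1, Pow(-520, Rational(1, 2))))), -1) = Pow(Add(1, Add(3, Mul(-1, Mul(2, I, Pow(130, Rational(1, 2)))))), -1) = Pow(Add(1, Add(3, Mul(-2, I, Pow(130, Rational(1, 2))))), -1) = Pow(Add(4, Mul(-2, I, Pow(130, Rational(1, 2)))), -1)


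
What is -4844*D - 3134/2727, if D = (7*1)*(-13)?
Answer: 1202069374/2727 ≈ 4.4080e+5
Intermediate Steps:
D = -91 (D = 7*(-13) = -91)
-4844*D - 3134/2727 = -4844/(1/(-91)) - 3134/2727 = -4844/(-1/91) - 3134*1/2727 = -4844*(-91) - 3134/2727 = 440804 - 3134/2727 = 1202069374/2727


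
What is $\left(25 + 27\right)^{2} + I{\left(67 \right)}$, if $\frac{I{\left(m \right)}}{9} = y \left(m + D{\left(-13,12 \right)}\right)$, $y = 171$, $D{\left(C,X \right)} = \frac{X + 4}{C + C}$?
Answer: $\frac{1363309}{13} \approx 1.0487 \cdot 10^{5}$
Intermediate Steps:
$D{\left(C,X \right)} = \frac{4 + X}{2 C}$
$I{\left(m \right)} = - \frac{12312}{13} + 1539 m$ ($I{\left(m \right)} = 9 \cdot 171 \left(m + \frac{4 + 12}{2 \left(-13\right)}\right) = 9 \cdot 171 \left(m + \frac{1}{2} \left(- \frac{1}{13}\right) 16\right) = 9 \cdot 171 \left(m - \frac{8}{13}\right) = 9 \cdot 171 \left(- \frac{8}{13} + m\right) = 9 \left(- \frac{1368}{13} + 171 m\right) = - \frac{12312}{13} + 1539 m$)
$\left(25 + 27\right)^{2} + I{\left(67 \right)} = \left(25 + 27\right)^{2} + \left(- \frac{12312}{13} + 1539 \cdot 67\right) = 52^{2} + \left(- \frac{12312}{13} + 103113\right) = 2704 + \frac{1328157}{13} = \frac{1363309}{13}$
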